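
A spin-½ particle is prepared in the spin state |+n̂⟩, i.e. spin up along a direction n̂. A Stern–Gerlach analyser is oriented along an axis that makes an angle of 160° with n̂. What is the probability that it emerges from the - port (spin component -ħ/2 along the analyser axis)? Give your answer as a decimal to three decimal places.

For spin-½, the probability of finding spin-up along an axis at angle θ to the initial spin direction is cos²(θ/2); spin-down is sin²(θ/2).
θ = 160°, so P = sin²(80°) ≈ 0.970.

0.970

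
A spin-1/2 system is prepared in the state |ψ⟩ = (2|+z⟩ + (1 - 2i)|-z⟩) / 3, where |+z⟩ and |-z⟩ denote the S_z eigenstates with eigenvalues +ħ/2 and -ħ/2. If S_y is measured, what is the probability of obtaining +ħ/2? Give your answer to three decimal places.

|+y⟩ = (|+z⟩ + i|-z⟩)/√2, so ⟨+y|ψ⟩ = (-i) / (√2·3).
P = |-i|² / 18 = 1/18.

0.056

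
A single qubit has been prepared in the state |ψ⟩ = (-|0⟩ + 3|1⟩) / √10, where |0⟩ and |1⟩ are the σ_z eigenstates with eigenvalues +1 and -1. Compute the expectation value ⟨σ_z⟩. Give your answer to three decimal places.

⟨σ_z⟩ = |a|² - |b|² divided by |a|²+|b|², with a, b the |0⟩, |1⟩ amplitudes.
= (1 - 9)/10 = -8/10.

-0.800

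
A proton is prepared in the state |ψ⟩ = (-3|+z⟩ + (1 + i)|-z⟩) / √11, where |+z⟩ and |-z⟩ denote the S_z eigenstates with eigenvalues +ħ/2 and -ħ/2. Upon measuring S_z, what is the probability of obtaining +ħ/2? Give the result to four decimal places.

0.8182

The +ħ/2 outcome corresponds to |+z⟩. Its amplitude in |ψ⟩ is -3/√11.
P = |-3|² / 11 = 9/11.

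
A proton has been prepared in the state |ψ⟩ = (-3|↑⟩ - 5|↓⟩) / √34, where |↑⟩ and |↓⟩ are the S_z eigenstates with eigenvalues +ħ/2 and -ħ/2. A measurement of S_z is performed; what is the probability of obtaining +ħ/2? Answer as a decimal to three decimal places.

0.265

The +ħ/2 outcome corresponds to |↑⟩. Its amplitude in |ψ⟩ is -3/√34.
P = |-3|² / 34 = 9/34.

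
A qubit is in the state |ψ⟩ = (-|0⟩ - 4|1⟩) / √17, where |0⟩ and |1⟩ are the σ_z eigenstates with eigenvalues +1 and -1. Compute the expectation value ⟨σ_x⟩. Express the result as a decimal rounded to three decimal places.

⟨σ_x⟩ = 2 Re(a* b)/(|a|²+|b|²) with a = -1, b = -4.
a* b = 4, so ⟨σ_x⟩ = 8/17.

0.471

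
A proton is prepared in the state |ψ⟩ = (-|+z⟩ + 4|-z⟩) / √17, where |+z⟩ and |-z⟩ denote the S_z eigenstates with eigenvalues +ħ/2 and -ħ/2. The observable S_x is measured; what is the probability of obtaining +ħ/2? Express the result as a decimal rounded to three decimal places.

|+x⟩ = (|+z⟩ + |-z⟩)/√2, so ⟨+x|ψ⟩ = (3) / (√2·√17).
P = |3|² / 34 = 9/34.

0.265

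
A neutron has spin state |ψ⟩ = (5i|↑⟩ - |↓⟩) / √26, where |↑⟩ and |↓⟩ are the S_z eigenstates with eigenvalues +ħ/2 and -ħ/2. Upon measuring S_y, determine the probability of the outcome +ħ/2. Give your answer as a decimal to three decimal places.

|+y⟩ = (|↑⟩ + i|↓⟩)/√2, so ⟨+y|ψ⟩ = (6i) / (√2·√26).
P = |6i|² / 52 = 36/52.

0.692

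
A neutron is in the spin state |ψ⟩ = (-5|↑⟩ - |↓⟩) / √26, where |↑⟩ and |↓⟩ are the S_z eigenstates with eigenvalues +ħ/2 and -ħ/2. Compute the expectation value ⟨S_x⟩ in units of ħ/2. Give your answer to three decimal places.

0.385

⟨σ_x⟩ = 2 Re(a* b)/(|a|²+|b|²) with a = -5, b = -1.
a* b = 5, so ⟨σ_x⟩ = 10/26.
⟨S_x⟩ = (ħ/2)·⟨σ_x⟩.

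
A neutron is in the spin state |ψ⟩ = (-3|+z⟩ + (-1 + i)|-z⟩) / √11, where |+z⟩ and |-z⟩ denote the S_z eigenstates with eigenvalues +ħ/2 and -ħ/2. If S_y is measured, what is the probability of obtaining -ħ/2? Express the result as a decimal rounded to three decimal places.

|-y⟩ = (|+z⟩ - i|-z⟩)/√2, so ⟨-y|ψ⟩ = (-4 - i) / (√2·√11).
P = |-4 - i|² / 22 = 17/22.

0.773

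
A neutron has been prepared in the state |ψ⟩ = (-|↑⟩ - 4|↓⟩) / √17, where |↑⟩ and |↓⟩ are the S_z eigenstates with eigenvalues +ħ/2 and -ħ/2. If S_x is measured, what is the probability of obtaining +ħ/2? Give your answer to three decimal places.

|+x⟩ = (|↑⟩ + |↓⟩)/√2, so ⟨+x|ψ⟩ = (-5) / (√2·√17).
P = |-5|² / 34 = 25/34.

0.735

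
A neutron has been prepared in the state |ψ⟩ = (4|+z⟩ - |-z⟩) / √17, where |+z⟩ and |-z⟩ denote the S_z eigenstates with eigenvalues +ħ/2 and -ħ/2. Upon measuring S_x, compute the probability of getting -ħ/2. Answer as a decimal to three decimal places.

|-x⟩ = (|+z⟩ - |-z⟩)/√2, so ⟨-x|ψ⟩ = (5) / (√2·√17).
P = |5|² / 34 = 25/34.

0.735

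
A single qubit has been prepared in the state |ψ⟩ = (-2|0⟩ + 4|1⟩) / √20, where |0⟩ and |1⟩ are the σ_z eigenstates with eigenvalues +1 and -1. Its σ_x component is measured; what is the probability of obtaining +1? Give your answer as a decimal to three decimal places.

|+x⟩ = (|0⟩ + |1⟩)/√2, so ⟨+x|ψ⟩ = (2) / (√2·√20).
P = |2|² / 40 = 4/40.

0.100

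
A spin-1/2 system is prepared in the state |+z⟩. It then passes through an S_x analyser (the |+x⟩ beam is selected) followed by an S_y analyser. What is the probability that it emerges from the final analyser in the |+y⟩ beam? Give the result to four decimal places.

First analyser (S_x): from |+z⟩, P(|+x⟩) = 1/2.
After stage 1 the state is |+x⟩; P(|+y⟩) = |⟨+y|+x⟩|² = 1/2.
Joint probability = 1/2 × 1/2 = 0.2500.

0.2500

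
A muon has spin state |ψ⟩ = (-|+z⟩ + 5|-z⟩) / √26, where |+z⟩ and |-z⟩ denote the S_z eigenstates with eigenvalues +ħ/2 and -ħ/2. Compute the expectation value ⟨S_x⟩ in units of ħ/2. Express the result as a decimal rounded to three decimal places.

⟨σ_x⟩ = 2 Re(a* b)/(|a|²+|b|²) with a = -1, b = 5.
a* b = -5, so ⟨σ_x⟩ = -10/26.
⟨S_x⟩ = (ħ/2)·⟨σ_x⟩.

-0.385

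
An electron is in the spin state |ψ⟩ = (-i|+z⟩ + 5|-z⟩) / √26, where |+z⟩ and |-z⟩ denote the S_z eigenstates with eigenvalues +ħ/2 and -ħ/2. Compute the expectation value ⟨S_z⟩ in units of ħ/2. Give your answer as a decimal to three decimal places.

⟨σ_z⟩ = |a|² - |b|² divided by |a|²+|b|², with a, b the |+z⟩, |-z⟩ amplitudes.
= (1 - 25)/26 = -24/26.
⟨S_z⟩ = (ħ/2)·⟨σ_z⟩.

-0.923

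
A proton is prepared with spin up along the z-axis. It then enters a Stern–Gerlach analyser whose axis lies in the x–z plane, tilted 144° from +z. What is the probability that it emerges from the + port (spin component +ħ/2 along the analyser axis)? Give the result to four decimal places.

0.0955

For spin-½, the probability of finding spin-up along an axis at angle θ to the initial spin direction is cos²(θ/2); spin-down is sin²(θ/2).
θ = 144°, so P = cos²(72°) ≈ 0.0955.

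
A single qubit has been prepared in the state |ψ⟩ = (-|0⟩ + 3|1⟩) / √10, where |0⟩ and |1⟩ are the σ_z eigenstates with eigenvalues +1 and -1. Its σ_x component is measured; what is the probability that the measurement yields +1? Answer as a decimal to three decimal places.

0.200

|+x⟩ = (|0⟩ + |1⟩)/√2, so ⟨+x|ψ⟩ = (2) / (√2·√10).
P = |2|² / 20 = 4/20.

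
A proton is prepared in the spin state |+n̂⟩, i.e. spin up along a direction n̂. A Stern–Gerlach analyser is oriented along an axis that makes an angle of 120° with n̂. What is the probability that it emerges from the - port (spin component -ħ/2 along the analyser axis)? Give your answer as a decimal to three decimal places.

0.750

For spin-½, the probability of finding spin-up along an axis at angle θ to the initial spin direction is cos²(θ/2); spin-down is sin²(θ/2).
θ = 120°, so P = sin²(60°) ≈ 0.750.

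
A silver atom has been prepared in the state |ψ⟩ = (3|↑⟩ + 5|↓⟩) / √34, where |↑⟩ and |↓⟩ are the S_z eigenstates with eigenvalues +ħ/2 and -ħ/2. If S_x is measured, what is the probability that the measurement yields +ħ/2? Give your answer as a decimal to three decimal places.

0.941

|+x⟩ = (|↑⟩ + |↓⟩)/√2, so ⟨+x|ψ⟩ = (8) / (√2·√34).
P = |8|² / 68 = 64/68.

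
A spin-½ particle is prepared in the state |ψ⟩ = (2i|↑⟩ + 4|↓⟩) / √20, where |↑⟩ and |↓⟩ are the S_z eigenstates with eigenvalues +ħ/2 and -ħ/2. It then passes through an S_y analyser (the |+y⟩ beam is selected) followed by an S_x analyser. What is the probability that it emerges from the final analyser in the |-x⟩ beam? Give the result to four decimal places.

0.0500

First analyser (S_y): P(|+y⟩) = |⟨+y|ψ⟩|² = 4/40.
After stage 1 the state is |+y⟩; P(|-x⟩) = |⟨-x|+y⟩|² = 1/2.
Joint probability = 4/40 × 1/2 = 0.0500.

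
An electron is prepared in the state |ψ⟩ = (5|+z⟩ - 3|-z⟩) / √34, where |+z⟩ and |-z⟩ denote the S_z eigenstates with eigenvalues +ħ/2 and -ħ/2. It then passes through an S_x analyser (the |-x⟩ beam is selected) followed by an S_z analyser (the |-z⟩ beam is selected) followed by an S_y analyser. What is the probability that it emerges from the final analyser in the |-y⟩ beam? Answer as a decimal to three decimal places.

0.235

First analyser (S_x): P(|-x⟩) = |⟨-x|ψ⟩|² = 64/68.
After stage 1 the state is |-x⟩; P(|-z⟩) = |⟨-z|-x⟩|² = 1/2.
After stage 2 the state is |-z⟩; P(|-y⟩) = |⟨-y|-z⟩|² = 1/2.
Joint probability = 64/68 × 1/2 × 1/2 = 0.235.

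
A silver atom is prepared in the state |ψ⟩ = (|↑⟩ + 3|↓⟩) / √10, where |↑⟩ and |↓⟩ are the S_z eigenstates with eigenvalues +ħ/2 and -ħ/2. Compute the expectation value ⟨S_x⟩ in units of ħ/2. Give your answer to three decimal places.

0.600

⟨σ_x⟩ = 2 Re(a* b)/(|a|²+|b|²) with a = 1, b = 3.
a* b = 3, so ⟨σ_x⟩ = 6/10.
⟨S_x⟩ = (ħ/2)·⟨σ_x⟩.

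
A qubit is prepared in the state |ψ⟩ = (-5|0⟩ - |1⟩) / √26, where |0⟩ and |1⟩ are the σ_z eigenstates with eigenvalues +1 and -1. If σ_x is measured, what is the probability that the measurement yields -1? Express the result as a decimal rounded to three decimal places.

|-x⟩ = (|0⟩ - |1⟩)/√2, so ⟨-x|ψ⟩ = (-4) / (√2·√26).
P = |-4|² / 52 = 16/52.

0.308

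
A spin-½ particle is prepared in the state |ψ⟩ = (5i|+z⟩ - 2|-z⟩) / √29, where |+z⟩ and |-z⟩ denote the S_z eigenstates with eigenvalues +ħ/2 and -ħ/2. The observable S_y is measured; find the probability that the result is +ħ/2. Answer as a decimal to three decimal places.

|+y⟩ = (|+z⟩ + i|-z⟩)/√2, so ⟨+y|ψ⟩ = (7i) / (√2·√29).
P = |7i|² / 58 = 49/58.

0.845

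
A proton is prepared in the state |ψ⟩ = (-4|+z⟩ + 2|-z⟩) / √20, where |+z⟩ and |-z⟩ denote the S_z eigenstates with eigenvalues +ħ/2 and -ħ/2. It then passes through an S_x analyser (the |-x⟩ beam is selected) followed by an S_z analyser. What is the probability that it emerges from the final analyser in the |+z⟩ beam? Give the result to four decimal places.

First analyser (S_x): P(|-x⟩) = |⟨-x|ψ⟩|² = 36/40.
After stage 1 the state is |-x⟩; P(|+z⟩) = |⟨+z|-x⟩|² = 1/2.
Joint probability = 36/40 × 1/2 = 0.4500.

0.4500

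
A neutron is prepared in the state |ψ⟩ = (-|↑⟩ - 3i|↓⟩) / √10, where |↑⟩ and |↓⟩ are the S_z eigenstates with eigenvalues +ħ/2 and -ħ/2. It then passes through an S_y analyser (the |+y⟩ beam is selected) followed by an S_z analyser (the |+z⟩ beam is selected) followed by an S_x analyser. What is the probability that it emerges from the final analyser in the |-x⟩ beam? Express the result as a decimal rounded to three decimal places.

0.200

First analyser (S_y): P(|+y⟩) = |⟨+y|ψ⟩|² = 16/20.
After stage 1 the state is |+y⟩; P(|+z⟩) = |⟨+z|+y⟩|² = 1/2.
After stage 2 the state is |+z⟩; P(|-x⟩) = |⟨-x|+z⟩|² = 1/2.
Joint probability = 16/20 × 1/2 × 1/2 = 0.200.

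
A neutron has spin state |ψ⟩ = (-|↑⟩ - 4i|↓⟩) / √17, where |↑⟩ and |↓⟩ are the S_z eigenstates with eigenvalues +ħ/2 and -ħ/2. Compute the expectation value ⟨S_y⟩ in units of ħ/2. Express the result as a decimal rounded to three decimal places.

⟨σ_y⟩ = 2 Im(a* b)/(|a|²+|b|²) with a = -1, b = -4i.
a* b = 4i, so ⟨σ_y⟩ = 8/17.
⟨S_y⟩ = (ħ/2)·⟨σ_y⟩.

0.471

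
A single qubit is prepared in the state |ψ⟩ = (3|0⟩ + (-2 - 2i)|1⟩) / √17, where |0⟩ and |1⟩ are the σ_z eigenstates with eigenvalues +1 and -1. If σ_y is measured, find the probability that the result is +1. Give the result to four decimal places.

|+y⟩ = (|0⟩ + i|1⟩)/√2, so ⟨+y|ψ⟩ = (1 + 2i) / (√2·√17).
P = |1 + 2i|² / 34 = 5/34.

0.1471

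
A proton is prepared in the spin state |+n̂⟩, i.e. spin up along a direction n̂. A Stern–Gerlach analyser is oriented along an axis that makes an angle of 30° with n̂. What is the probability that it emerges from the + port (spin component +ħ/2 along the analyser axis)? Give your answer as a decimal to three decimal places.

0.933

For spin-½, the probability of finding spin-up along an axis at angle θ to the initial spin direction is cos²(θ/2); spin-down is sin²(θ/2).
θ = 30°, so P = cos²(15°) ≈ 0.933.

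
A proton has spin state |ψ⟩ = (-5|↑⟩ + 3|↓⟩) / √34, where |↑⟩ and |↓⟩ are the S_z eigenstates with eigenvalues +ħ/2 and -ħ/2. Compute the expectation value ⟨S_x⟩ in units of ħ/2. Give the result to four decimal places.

⟨σ_x⟩ = 2 Re(a* b)/(|a|²+|b|²) with a = -5, b = 3.
a* b = -15, so ⟨σ_x⟩ = -30/34.
⟨S_x⟩ = (ħ/2)·⟨σ_x⟩.

-0.8824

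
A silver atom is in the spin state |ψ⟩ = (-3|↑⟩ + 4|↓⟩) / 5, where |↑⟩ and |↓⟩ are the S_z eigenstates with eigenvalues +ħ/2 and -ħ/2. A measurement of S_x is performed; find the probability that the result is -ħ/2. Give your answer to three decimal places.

0.980

|-x⟩ = (|↑⟩ - |↓⟩)/√2, so ⟨-x|ψ⟩ = (-7) / (√2·5).
P = |-7|² / 50 = 49/50.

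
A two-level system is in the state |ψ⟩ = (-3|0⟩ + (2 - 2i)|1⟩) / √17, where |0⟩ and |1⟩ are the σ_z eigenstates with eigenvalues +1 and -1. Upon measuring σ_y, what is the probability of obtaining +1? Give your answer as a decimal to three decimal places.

0.853

|+y⟩ = (|0⟩ + i|1⟩)/√2, so ⟨+y|ψ⟩ = (-5 - 2i) / (√2·√17).
P = |-5 - 2i|² / 34 = 29/34.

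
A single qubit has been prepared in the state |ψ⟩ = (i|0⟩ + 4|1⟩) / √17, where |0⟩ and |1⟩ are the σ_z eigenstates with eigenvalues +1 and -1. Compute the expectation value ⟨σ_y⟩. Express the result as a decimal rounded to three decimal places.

⟨σ_y⟩ = 2 Im(a* b)/(|a|²+|b|²) with a = i, b = 4.
a* b = -4i, so ⟨σ_y⟩ = -8/17.

-0.471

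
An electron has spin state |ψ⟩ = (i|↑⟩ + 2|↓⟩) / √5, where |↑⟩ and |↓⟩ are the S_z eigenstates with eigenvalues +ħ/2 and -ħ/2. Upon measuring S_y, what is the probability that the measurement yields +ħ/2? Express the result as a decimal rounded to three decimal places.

|+y⟩ = (|↑⟩ + i|↓⟩)/√2, so ⟨+y|ψ⟩ = (-i) / (√2·√5).
P = |-i|² / 10 = 1/10.

0.100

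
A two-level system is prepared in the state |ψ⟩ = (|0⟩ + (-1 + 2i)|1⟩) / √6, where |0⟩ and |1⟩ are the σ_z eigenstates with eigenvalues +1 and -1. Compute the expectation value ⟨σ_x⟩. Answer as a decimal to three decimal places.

-0.333

⟨σ_x⟩ = 2 Re(a* b)/(|a|²+|b|²) with a = 1, b = (-1 + 2i).
a* b = (-1 + 2i), so ⟨σ_x⟩ = -2/6.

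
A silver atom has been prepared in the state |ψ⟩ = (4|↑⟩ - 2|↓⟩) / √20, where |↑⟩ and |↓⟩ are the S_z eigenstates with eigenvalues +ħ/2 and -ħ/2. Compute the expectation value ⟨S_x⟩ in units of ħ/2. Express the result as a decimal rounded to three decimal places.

⟨σ_x⟩ = 2 Re(a* b)/(|a|²+|b|²) with a = 4, b = -2.
a* b = -8, so ⟨σ_x⟩ = -16/20.
⟨S_x⟩ = (ħ/2)·⟨σ_x⟩.

-0.800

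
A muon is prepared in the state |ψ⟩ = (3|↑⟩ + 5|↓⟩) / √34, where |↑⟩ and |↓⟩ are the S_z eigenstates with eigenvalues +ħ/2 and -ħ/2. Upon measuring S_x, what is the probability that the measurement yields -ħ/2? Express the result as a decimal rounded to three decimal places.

0.059

|-x⟩ = (|↑⟩ - |↓⟩)/√2, so ⟨-x|ψ⟩ = (-2) / (√2·√34).
P = |-2|² / 68 = 4/68.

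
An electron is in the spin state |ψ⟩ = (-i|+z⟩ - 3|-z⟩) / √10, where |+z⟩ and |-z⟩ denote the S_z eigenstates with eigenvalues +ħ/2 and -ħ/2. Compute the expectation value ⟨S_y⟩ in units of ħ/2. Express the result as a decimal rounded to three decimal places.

-0.600

⟨σ_y⟩ = 2 Im(a* b)/(|a|²+|b|²) with a = -i, b = -3.
a* b = -3i, so ⟨σ_y⟩ = -6/10.
⟨S_y⟩ = (ħ/2)·⟨σ_y⟩.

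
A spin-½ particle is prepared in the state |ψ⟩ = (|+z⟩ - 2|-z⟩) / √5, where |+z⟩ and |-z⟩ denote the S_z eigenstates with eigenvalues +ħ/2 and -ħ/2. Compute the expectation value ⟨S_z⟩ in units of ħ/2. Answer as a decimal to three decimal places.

⟨σ_z⟩ = |a|² - |b|² divided by |a|²+|b|², with a, b the |+z⟩, |-z⟩ amplitudes.
= (1 - 4)/5 = -3/5.
⟨S_z⟩ = (ħ/2)·⟨σ_z⟩.

-0.600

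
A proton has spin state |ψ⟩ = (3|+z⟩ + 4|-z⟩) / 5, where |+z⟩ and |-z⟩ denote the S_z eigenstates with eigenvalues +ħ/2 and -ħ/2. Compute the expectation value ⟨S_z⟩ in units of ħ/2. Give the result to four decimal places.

-0.2800

⟨σ_z⟩ = |a|² - |b|² divided by |a|²+|b|², with a, b the |+z⟩, |-z⟩ amplitudes.
= (9 - 16)/25 = -7/25.
⟨S_z⟩ = (ħ/2)·⟨σ_z⟩.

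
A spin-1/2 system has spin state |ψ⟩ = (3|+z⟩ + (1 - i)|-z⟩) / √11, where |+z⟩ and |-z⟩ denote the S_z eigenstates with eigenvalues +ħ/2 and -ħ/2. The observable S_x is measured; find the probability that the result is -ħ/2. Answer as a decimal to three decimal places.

|-x⟩ = (|+z⟩ - |-z⟩)/√2, so ⟨-x|ψ⟩ = (2 + i) / (√2·√11).
P = |2 + i|² / 22 = 5/22.

0.227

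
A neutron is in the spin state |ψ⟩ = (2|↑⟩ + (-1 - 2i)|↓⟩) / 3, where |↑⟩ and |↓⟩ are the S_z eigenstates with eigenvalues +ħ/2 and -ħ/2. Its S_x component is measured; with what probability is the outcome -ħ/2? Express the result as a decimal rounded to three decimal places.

0.722

|-x⟩ = (|↑⟩ - |↓⟩)/√2, so ⟨-x|ψ⟩ = (3 + 2i) / (√2·3).
P = |3 + 2i|² / 18 = 13/18.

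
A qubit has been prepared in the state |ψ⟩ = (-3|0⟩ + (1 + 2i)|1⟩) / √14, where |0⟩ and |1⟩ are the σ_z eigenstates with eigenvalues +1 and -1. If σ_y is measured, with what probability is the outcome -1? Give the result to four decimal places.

0.9286

|-y⟩ = (|0⟩ - i|1⟩)/√2, so ⟨-y|ψ⟩ = (-5 + i) / (√2·√14).
P = |-5 + i|² / 28 = 26/28.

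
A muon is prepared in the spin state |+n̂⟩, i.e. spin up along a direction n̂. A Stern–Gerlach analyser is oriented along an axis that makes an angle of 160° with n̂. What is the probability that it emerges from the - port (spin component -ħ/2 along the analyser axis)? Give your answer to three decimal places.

For spin-½, the probability of finding spin-up along an axis at angle θ to the initial spin direction is cos²(θ/2); spin-down is sin²(θ/2).
θ = 160°, so P = sin²(80°) ≈ 0.970.

0.970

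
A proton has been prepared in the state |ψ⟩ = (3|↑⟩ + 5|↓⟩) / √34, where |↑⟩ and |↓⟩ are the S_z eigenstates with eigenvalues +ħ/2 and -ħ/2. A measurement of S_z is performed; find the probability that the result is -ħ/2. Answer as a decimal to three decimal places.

The -ħ/2 outcome corresponds to |↓⟩. Its amplitude in |ψ⟩ is 5/√34.
P = |5|² / 34 = 25/34.

0.735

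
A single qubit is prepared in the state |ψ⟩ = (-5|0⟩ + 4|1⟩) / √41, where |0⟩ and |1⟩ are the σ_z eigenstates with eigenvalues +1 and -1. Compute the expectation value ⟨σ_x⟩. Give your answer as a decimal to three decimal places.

⟨σ_x⟩ = 2 Re(a* b)/(|a|²+|b|²) with a = -5, b = 4.
a* b = -20, so ⟨σ_x⟩ = -40/41.

-0.976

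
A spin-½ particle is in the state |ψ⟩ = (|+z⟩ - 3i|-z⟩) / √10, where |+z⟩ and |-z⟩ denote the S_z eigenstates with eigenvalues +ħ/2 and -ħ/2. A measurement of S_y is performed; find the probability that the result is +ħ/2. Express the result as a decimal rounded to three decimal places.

|+y⟩ = (|+z⟩ + i|-z⟩)/√2, so ⟨+y|ψ⟩ = (-2) / (√2·√10).
P = |-2|² / 20 = 4/20.

0.200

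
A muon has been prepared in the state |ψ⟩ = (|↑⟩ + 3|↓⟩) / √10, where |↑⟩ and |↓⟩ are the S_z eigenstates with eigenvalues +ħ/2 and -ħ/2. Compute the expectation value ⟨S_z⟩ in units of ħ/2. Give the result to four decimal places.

⟨σ_z⟩ = |a|² - |b|² divided by |a|²+|b|², with a, b the |↑⟩, |↓⟩ amplitudes.
= (1 - 9)/10 = -8/10.
⟨S_z⟩ = (ħ/2)·⟨σ_z⟩.

-0.8000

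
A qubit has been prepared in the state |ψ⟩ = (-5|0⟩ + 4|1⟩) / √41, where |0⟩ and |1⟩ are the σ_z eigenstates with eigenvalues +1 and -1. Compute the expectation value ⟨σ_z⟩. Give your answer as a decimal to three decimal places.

⟨σ_z⟩ = |a|² - |b|² divided by |a|²+|b|², with a, b the |0⟩, |1⟩ amplitudes.
= (25 - 16)/41 = 9/41.

0.220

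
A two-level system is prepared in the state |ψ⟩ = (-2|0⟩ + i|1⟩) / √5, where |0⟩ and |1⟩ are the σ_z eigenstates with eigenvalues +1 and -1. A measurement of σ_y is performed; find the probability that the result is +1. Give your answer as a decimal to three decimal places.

|+y⟩ = (|0⟩ + i|1⟩)/√2, so ⟨+y|ψ⟩ = (-1) / (√2·√5).
P = |-1|² / 10 = 1/10.

0.100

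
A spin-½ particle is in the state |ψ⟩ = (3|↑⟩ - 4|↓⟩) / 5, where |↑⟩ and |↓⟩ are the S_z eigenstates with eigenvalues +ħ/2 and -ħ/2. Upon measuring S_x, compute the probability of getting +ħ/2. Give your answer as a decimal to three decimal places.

0.020

|+x⟩ = (|↑⟩ + |↓⟩)/√2, so ⟨+x|ψ⟩ = (-1) / (√2·5).
P = |-1|² / 50 = 1/50.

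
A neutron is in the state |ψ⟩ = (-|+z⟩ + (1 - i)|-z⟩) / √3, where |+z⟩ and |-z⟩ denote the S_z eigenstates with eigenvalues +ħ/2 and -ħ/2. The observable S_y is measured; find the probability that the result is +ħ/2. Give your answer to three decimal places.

|+y⟩ = (|+z⟩ + i|-z⟩)/√2, so ⟨+y|ψ⟩ = (-2 - i) / (√2·√3).
P = |-2 - i|² / 6 = 5/6.

0.833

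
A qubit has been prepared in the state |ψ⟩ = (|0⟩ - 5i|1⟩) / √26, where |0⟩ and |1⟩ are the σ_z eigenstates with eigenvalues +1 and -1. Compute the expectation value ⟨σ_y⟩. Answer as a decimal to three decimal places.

⟨σ_y⟩ = 2 Im(a* b)/(|a|²+|b|²) with a = 1, b = -5i.
a* b = -5i, so ⟨σ_y⟩ = -10/26.

-0.385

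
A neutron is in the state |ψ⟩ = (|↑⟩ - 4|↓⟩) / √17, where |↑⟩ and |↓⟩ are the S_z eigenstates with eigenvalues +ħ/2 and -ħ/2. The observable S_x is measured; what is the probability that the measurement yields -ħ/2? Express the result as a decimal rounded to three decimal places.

0.735

|-x⟩ = (|↑⟩ - |↓⟩)/√2, so ⟨-x|ψ⟩ = (5) / (√2·√17).
P = |5|² / 34 = 25/34.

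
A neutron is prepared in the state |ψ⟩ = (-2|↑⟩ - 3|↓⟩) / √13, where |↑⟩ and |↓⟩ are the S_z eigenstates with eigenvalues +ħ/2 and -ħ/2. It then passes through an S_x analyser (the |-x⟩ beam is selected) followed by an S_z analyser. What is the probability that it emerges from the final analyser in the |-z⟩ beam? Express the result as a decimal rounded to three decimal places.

First analyser (S_x): P(|-x⟩) = |⟨-x|ψ⟩|² = 1/26.
After stage 1 the state is |-x⟩; P(|-z⟩) = |⟨-z|-x⟩|² = 1/2.
Joint probability = 1/26 × 1/2 = 0.019.

0.019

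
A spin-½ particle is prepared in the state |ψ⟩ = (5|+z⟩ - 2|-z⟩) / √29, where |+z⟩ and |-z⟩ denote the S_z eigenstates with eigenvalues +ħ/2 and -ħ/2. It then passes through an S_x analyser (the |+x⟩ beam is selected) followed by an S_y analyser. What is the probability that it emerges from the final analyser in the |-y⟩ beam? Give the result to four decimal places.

0.0776

First analyser (S_x): P(|+x⟩) = |⟨+x|ψ⟩|² = 9/58.
After stage 1 the state is |+x⟩; P(|-y⟩) = |⟨-y|+x⟩|² = 1/2.
Joint probability = 9/58 × 1/2 = 0.0776.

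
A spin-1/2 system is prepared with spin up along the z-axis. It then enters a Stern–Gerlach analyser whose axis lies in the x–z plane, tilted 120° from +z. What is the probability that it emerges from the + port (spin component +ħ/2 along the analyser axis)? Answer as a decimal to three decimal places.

0.250

For spin-½, the probability of finding spin-up along an axis at angle θ to the initial spin direction is cos²(θ/2); spin-down is sin²(θ/2).
θ = 120°, so P = cos²(60°) ≈ 0.250.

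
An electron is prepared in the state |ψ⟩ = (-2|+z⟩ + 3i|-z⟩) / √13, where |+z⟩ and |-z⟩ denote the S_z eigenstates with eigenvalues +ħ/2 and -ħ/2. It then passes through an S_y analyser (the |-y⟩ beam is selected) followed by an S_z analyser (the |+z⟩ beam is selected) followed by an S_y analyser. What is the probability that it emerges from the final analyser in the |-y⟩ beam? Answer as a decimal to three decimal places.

First analyser (S_y): P(|-y⟩) = |⟨-y|ψ⟩|² = 25/26.
After stage 1 the state is |-y⟩; P(|+z⟩) = |⟨+z|-y⟩|² = 1/2.
After stage 2 the state is |+z⟩; P(|-y⟩) = |⟨-y|+z⟩|² = 1/2.
Joint probability = 25/26 × 1/2 × 1/2 = 0.240.

0.240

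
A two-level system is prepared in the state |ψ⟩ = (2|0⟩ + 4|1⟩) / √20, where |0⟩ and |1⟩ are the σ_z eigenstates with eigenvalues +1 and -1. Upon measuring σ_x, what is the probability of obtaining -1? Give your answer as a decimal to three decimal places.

0.100

|-x⟩ = (|0⟩ - |1⟩)/√2, so ⟨-x|ψ⟩ = (-2) / (√2·√20).
P = |-2|² / 40 = 4/40.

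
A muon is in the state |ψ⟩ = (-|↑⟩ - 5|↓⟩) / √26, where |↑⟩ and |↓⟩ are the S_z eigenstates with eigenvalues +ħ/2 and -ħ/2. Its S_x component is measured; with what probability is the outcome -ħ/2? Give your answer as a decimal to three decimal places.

0.308

|-x⟩ = (|↑⟩ - |↓⟩)/√2, so ⟨-x|ψ⟩ = (4) / (√2·√26).
P = |4|² / 52 = 16/52.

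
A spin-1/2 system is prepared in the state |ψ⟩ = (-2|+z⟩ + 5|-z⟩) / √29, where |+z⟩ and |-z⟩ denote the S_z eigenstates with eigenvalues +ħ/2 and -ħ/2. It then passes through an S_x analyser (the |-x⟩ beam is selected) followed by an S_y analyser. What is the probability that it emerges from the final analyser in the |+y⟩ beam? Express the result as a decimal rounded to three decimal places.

0.422

First analyser (S_x): P(|-x⟩) = |⟨-x|ψ⟩|² = 49/58.
After stage 1 the state is |-x⟩; P(|+y⟩) = |⟨+y|-x⟩|² = 1/2.
Joint probability = 49/58 × 1/2 = 0.422.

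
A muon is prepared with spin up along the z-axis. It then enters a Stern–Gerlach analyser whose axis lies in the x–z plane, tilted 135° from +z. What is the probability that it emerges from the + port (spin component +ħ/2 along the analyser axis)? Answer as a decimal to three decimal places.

0.146

For spin-½, the probability of finding spin-up along an axis at angle θ to the initial spin direction is cos²(θ/2); spin-down is sin²(θ/2).
θ = 135°, so P = cos²(67.5°) ≈ 0.146.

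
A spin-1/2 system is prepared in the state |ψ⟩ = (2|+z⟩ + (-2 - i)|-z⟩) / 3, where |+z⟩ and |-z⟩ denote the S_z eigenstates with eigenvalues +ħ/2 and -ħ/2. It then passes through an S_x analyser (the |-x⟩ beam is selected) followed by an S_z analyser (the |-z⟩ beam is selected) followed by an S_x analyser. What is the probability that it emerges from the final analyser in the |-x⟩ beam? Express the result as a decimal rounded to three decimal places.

First analyser (S_x): P(|-x⟩) = |⟨-x|ψ⟩|² = 17/18.
After stage 1 the state is |-x⟩; P(|-z⟩) = |⟨-z|-x⟩|² = 1/2.
After stage 2 the state is |-z⟩; P(|-x⟩) = |⟨-x|-z⟩|² = 1/2.
Joint probability = 17/18 × 1/2 × 1/2 = 0.236.

0.236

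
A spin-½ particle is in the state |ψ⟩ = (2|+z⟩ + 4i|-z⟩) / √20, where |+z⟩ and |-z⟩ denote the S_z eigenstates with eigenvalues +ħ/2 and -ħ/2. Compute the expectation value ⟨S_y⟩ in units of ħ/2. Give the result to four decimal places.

0.8000

⟨σ_y⟩ = 2 Im(a* b)/(|a|²+|b|²) with a = 2, b = 4i.
a* b = 8i, so ⟨σ_y⟩ = 16/20.
⟨S_y⟩ = (ħ/2)·⟨σ_y⟩.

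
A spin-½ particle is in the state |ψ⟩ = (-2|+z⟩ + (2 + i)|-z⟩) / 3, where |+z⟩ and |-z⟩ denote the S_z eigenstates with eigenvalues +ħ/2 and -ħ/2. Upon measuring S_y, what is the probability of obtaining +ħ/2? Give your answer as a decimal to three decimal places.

|+y⟩ = (|+z⟩ + i|-z⟩)/√2, so ⟨+y|ψ⟩ = (-1 - 2i) / (√2·3).
P = |-1 - 2i|² / 18 = 5/18.

0.278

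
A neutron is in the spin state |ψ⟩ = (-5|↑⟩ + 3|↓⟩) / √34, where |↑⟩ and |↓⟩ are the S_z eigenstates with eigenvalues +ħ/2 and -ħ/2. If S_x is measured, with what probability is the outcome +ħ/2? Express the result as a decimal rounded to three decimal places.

0.059

|+x⟩ = (|↑⟩ + |↓⟩)/√2, so ⟨+x|ψ⟩ = (-2) / (√2·√34).
P = |-2|² / 68 = 4/68.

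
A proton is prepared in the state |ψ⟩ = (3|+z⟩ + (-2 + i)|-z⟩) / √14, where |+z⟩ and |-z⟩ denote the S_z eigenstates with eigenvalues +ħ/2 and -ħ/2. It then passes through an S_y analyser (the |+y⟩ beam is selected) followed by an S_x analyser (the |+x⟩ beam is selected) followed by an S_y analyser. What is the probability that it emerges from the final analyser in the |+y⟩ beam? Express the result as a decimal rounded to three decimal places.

0.179

First analyser (S_y): P(|+y⟩) = |⟨+y|ψ⟩|² = 20/28.
After stage 1 the state is |+y⟩; P(|+x⟩) = |⟨+x|+y⟩|² = 1/2.
After stage 2 the state is |+x⟩; P(|+y⟩) = |⟨+y|+x⟩|² = 1/2.
Joint probability = 20/28 × 1/2 × 1/2 = 0.179.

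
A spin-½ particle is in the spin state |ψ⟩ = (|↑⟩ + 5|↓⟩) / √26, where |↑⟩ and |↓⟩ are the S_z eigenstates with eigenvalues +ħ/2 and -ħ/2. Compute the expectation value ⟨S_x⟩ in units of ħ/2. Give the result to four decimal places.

⟨σ_x⟩ = 2 Re(a* b)/(|a|²+|b|²) with a = 1, b = 5.
a* b = 5, so ⟨σ_x⟩ = 10/26.
⟨S_x⟩ = (ħ/2)·⟨σ_x⟩.

0.3846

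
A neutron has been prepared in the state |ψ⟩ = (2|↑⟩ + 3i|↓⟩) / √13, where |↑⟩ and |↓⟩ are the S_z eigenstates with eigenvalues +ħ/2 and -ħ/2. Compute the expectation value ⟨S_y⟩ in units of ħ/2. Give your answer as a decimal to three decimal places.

⟨σ_y⟩ = 2 Im(a* b)/(|a|²+|b|²) with a = 2, b = 3i.
a* b = 6i, so ⟨σ_y⟩ = 12/13.
⟨S_y⟩ = (ħ/2)·⟨σ_y⟩.

0.923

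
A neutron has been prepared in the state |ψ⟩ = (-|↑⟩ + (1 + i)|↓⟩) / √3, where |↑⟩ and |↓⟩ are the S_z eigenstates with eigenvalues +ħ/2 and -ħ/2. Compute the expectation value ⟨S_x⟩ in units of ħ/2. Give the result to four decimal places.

⟨σ_x⟩ = 2 Re(a* b)/(|a|²+|b|²) with a = -1, b = (1 + i).
a* b = (-1 - i), so ⟨σ_x⟩ = -2/3.
⟨S_x⟩ = (ħ/2)·⟨σ_x⟩.

-0.6667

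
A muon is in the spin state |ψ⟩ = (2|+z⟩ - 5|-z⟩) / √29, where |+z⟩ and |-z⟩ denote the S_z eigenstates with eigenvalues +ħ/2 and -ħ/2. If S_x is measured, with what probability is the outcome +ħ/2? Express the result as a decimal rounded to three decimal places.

|+x⟩ = (|+z⟩ + |-z⟩)/√2, so ⟨+x|ψ⟩ = (-3) / (√2·√29).
P = |-3|² / 58 = 9/58.

0.155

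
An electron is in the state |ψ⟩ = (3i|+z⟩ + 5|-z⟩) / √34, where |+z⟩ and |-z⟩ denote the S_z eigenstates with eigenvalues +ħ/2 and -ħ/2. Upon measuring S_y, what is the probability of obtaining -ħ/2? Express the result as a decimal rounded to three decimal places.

0.941

|-y⟩ = (|+z⟩ - i|-z⟩)/√2, so ⟨-y|ψ⟩ = (8i) / (√2·√34).
P = |8i|² / 68 = 64/68.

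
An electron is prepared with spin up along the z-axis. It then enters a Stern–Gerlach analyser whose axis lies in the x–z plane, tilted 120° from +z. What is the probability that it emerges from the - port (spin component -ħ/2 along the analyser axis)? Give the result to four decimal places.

For spin-½, the probability of finding spin-up along an axis at angle θ to the initial spin direction is cos²(θ/2); spin-down is sin²(θ/2).
θ = 120°, so P = sin²(60°) ≈ 0.7500.

0.7500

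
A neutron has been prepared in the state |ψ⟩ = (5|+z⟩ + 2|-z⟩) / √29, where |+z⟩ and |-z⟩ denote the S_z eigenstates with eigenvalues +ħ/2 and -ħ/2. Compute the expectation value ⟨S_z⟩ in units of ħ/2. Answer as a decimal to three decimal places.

⟨σ_z⟩ = |a|² - |b|² divided by |a|²+|b|², with a, b the |+z⟩, |-z⟩ amplitudes.
= (25 - 4)/29 = 21/29.
⟨S_z⟩ = (ħ/2)·⟨σ_z⟩.

0.724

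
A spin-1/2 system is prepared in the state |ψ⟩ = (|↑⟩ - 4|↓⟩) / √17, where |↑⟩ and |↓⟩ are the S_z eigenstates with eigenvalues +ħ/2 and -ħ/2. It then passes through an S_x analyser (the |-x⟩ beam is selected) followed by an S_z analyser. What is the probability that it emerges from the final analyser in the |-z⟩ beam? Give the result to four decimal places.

0.3676

First analyser (S_x): P(|-x⟩) = |⟨-x|ψ⟩|² = 25/34.
After stage 1 the state is |-x⟩; P(|-z⟩) = |⟨-z|-x⟩|² = 1/2.
Joint probability = 25/34 × 1/2 = 0.3676.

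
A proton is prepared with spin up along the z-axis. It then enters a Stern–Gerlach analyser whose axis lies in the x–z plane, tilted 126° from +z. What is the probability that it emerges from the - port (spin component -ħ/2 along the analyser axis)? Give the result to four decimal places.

For spin-½, the probability of finding spin-up along an axis at angle θ to the initial spin direction is cos²(θ/2); spin-down is sin²(θ/2).
θ = 126°, so P = sin²(63°) ≈ 0.7939.

0.7939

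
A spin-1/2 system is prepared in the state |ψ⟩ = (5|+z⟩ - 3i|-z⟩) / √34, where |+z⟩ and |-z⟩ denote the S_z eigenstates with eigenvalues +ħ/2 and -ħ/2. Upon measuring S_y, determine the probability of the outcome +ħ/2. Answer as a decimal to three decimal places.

0.059

|+y⟩ = (|+z⟩ + i|-z⟩)/√2, so ⟨+y|ψ⟩ = (2) / (√2·√34).
P = |2|² / 68 = 4/68.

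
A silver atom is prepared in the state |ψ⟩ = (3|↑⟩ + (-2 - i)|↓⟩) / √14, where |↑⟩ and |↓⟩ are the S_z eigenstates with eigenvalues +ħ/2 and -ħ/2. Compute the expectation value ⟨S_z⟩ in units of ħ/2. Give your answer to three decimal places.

0.286

⟨σ_z⟩ = |a|² - |b|² divided by |a|²+|b|², with a, b the |↑⟩, |↓⟩ amplitudes.
= (9 - 5)/14 = 4/14.
⟨S_z⟩ = (ħ/2)·⟨σ_z⟩.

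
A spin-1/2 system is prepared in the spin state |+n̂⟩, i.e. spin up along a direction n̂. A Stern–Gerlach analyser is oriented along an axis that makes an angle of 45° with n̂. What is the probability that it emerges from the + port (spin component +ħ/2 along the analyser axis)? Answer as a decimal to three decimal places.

0.854

For spin-½, the probability of finding spin-up along an axis at angle θ to the initial spin direction is cos²(θ/2); spin-down is sin²(θ/2).
θ = 45°, so P = cos²(22.5°) ≈ 0.854.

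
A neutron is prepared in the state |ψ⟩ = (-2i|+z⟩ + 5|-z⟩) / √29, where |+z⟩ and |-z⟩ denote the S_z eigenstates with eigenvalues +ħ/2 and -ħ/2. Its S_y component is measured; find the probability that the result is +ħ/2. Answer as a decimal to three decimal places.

0.845

|+y⟩ = (|+z⟩ + i|-z⟩)/√2, so ⟨+y|ψ⟩ = (-7i) / (√2·√29).
P = |-7i|² / 58 = 49/58.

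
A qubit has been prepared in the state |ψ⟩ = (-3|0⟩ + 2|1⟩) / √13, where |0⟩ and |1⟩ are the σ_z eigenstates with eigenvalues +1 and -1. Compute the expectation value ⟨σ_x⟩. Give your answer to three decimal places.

-0.923

⟨σ_x⟩ = 2 Re(a* b)/(|a|²+|b|²) with a = -3, b = 2.
a* b = -6, so ⟨σ_x⟩ = -12/13.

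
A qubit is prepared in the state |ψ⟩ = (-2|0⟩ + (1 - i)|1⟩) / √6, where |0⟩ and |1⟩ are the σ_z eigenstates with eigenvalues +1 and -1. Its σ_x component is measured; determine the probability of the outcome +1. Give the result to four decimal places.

|+x⟩ = (|0⟩ + |1⟩)/√2, so ⟨+x|ψ⟩ = (-1 - i) / (√2·√6).
P = |-1 - i|² / 12 = 2/12.

0.1667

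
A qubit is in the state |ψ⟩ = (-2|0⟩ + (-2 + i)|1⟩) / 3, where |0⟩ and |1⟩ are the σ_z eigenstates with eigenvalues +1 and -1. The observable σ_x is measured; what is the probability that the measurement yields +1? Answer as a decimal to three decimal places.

0.944

|+x⟩ = (|0⟩ + |1⟩)/√2, so ⟨+x|ψ⟩ = (-4 + i) / (√2·3).
P = |-4 + i|² / 18 = 17/18.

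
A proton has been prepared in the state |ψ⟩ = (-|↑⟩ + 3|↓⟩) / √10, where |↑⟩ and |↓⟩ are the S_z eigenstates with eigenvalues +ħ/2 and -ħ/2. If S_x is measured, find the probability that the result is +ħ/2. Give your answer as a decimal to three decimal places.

|+x⟩ = (|↑⟩ + |↓⟩)/√2, so ⟨+x|ψ⟩ = (2) / (√2·√10).
P = |2|² / 20 = 4/20.

0.200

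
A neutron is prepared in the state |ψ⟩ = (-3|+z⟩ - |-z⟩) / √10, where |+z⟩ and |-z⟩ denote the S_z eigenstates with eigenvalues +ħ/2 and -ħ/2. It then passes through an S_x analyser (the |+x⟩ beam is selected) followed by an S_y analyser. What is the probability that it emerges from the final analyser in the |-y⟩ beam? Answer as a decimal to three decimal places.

First analyser (S_x): P(|+x⟩) = |⟨+x|ψ⟩|² = 16/20.
After stage 1 the state is |+x⟩; P(|-y⟩) = |⟨-y|+x⟩|² = 1/2.
Joint probability = 16/20 × 1/2 = 0.400.

0.400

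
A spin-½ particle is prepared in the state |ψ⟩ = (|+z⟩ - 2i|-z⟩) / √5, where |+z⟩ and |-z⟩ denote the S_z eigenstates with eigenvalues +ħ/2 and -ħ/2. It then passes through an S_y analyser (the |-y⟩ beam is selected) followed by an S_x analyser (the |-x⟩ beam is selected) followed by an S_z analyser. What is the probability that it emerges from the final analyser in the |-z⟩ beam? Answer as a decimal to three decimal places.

0.225

First analyser (S_y): P(|-y⟩) = |⟨-y|ψ⟩|² = 9/10.
After stage 1 the state is |-y⟩; P(|-x⟩) = |⟨-x|-y⟩|² = 1/2.
After stage 2 the state is |-x⟩; P(|-z⟩) = |⟨-z|-x⟩|² = 1/2.
Joint probability = 9/10 × 1/2 × 1/2 = 0.225.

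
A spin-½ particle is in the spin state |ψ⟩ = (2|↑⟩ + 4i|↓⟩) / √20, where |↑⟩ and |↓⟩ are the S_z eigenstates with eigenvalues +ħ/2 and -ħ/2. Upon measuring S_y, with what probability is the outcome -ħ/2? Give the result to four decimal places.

0.1000

|-y⟩ = (|↑⟩ - i|↓⟩)/√2, so ⟨-y|ψ⟩ = (-2) / (√2·√20).
P = |-2|² / 40 = 4/40.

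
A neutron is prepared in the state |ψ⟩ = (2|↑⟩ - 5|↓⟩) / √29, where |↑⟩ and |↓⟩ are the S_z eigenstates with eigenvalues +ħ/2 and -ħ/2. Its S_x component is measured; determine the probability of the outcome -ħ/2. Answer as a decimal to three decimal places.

0.845

|-x⟩ = (|↑⟩ - |↓⟩)/√2, so ⟨-x|ψ⟩ = (7) / (√2·√29).
P = |7|² / 58 = 49/58.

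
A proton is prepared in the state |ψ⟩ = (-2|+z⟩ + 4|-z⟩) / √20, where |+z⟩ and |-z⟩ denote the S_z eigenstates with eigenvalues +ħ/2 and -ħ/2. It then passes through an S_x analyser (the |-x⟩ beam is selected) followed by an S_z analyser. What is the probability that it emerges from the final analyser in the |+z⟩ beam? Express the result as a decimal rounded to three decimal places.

0.450

First analyser (S_x): P(|-x⟩) = |⟨-x|ψ⟩|² = 36/40.
After stage 1 the state is |-x⟩; P(|+z⟩) = |⟨+z|-x⟩|² = 1/2.
Joint probability = 36/40 × 1/2 = 0.450.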